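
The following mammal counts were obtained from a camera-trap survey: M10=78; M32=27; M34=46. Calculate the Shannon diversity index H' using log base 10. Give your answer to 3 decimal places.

Total N = 78+27+46 = 151, so the proportions are 0.51656, 0.17881, 0.30464 (working shown to 5 dp, full precision carried).
Each pᵢ log₁₀ pᵢ term: 0.51656×(-0.28688)=-0.14819, 0.17881×(-0.74761)=-0.13368, 0.30464×(-0.51622)=-0.15726.
Sum = -0.43913, so H' = 0.439.

0.439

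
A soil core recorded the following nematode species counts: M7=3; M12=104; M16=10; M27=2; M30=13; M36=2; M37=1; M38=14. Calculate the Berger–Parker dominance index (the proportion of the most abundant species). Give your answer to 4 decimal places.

0.6980

Total N = 3+104+10+2+13+2+1+14 = 149, so the proportions are 0.020134, 0.697987, 0.067114, 0.013423, 0.087248, 0.013423, 0.006711, 0.09396 (working shown to 6 dp, full precision carried).
The largest proportion is 0.697987, i.e. d = 0.6980 to 4 decimal places.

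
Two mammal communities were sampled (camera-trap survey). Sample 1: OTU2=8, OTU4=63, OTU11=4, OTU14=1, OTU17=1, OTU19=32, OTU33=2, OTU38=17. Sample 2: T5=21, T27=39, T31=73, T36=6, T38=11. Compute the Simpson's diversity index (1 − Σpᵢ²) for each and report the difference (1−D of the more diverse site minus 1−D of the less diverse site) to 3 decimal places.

Sample 1: N=128, proportions 0.0625, 0.4921875, 0.03125, 0.0078125, 0.0078125, 0.25, 0.015625, 0.1328125, giving 1−D = 0.6723633 (working shown to 7 dp, full precision carried).
Sample 2: N=150, proportions 0.14, 0.26, 0.4866667, 0.04, 0.0733333, giving 1−D = 0.6689778.
Difference = |0.6723633 − 0.6689778| = 0.0033855, i.e. 0.003 to 3 decimal places.

0.003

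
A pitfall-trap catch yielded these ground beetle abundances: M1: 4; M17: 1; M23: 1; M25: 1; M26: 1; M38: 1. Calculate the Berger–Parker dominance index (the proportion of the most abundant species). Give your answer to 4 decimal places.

Total N = 4+1+1+1+1+1 = 9, so the proportions are 0.444444, 0.111111, 0.111111, 0.111111, 0.111111, 0.111111 (working shown to 6 dp, full precision carried).
The largest proportion is 0.444444, i.e. d = 0.4444 to 4 decimal places.

0.4444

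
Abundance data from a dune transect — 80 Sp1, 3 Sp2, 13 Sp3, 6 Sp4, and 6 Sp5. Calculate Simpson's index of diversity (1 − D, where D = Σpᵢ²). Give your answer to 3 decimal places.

0.430

Total N = 80+3+13+6+6 = 108, so the proportions are 0.74074, 0.02778, 0.12037, 0.05556, 0.05556 (working shown to 5 dp, full precision carried).
D = 0.74074² + 0.02778² + 0.12037² + 0.05556² + 0.05556² = 0.54870 + 0.00077 + 0.01449 + 0.00309 + 0.00309 = 0.57013.
So 1 − D = 0.42987, i.e. 0.430 to 3 decimal places.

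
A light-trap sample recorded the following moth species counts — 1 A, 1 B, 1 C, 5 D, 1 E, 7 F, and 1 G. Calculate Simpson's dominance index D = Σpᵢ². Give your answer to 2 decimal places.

0.27

Total N = 1+1+1+5+1+7+1 = 17, so the proportions are 0.0588, 0.0588, 0.0588, 0.2941, 0.0588, 0.4118, 0.0588 (working shown to 4 dp, full precision carried).
D = 0.0588² + 0.0588² + 0.0588² + 0.2941² + 0.0588² + 0.4118² + 0.0588² = 0.0035 + 0.0035 + 0.0035 + 0.0865 + 0.0035 + 0.1696 + 0.0035 = 0.2734.
To 2 decimal places, D = 0.27.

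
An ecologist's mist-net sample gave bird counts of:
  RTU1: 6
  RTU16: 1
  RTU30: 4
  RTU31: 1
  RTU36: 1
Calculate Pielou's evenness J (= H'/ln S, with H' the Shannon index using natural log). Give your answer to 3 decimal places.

0.815

Total N = 6+1+4+1+1 = 13, so the proportions are 0.46154, 0.07692, 0.30769, 0.07692, 0.07692 (working shown to 5 dp, full precision carried).
H' = −Σ pᵢ ln pᵢ = −((-0.35686) + (-0.19730) + (-0.36266) + (-0.19730) + (-0.19730)) = 1.31143.
With S = 5 species, ln S = 1.60944, so J = 1.31143/1.60944 = 0.81484, i.e. 0.815 to 3 decimal places.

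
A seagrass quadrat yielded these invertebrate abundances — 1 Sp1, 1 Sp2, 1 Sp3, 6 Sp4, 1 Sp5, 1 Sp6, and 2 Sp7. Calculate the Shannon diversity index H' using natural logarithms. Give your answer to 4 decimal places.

Total N = 1+1+1+6+1+1+2 = 13, so the proportions are 0.076923, 0.076923, 0.076923, 0.461538, 0.076923, 0.076923, 0.153846 (working shown to 6 dp, full precision carried).
Each pᵢ ln pᵢ term: 0.076923×(-2.564949)=-0.197304, 0.076923×(-2.564949)=-0.197304, 0.076923×(-2.564949)=-0.197304, 0.461538×(-0.773190)=-0.356857, 0.076923×(-2.564949)=-0.197304, 0.076923×(-2.564949)=-0.197304, 0.153846×(-1.871802)=-0.287970.
Sum = -1.631345, so H' = 1.6313.

1.6313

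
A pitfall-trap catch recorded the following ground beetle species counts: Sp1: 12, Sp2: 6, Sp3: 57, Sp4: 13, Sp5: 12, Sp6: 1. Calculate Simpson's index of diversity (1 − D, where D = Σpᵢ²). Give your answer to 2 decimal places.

Total N = 12+6+57+13+12+1 = 101, so the proportions are 0.1188, 0.0594, 0.5644, 0.1287, 0.1188, 0.0099 (working shown to 4 dp, full precision carried).
D = 0.1188² + 0.0594² + 0.5644² + 0.1287² + 0.1188² + 0.0099² = 0.0141 + 0.0035 + 0.3185 + 0.0166 + 0.0141 + 0.0001 = 0.3669.
So 1 − D = 0.6331, i.e. 0.63 to 2 decimal places.

0.63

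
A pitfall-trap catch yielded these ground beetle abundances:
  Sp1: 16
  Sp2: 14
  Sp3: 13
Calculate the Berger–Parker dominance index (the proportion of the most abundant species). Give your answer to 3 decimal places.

Total N = 16+14+13 = 43, so the proportions are 0.37209, 0.32558, 0.30233 (working shown to 5 dp, full precision carried).
The largest proportion is 0.37209, i.e. d = 0.372 to 3 decimal places.

0.372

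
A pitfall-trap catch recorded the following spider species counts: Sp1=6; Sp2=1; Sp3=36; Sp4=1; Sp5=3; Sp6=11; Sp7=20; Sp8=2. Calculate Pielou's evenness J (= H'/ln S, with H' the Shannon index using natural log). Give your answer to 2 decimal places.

Total N = 6+1+36+1+3+11+20+2 = 80, so the proportions are 0.075, 0.0125, 0.45, 0.0125, 0.0375, 0.1375, 0.25, 0.025 (working shown to 4 dp, full precision carried).
H' = −Σ pᵢ ln pᵢ = −((-0.1943) + (-0.0548) + (-0.3593) + (-0.0548) + (-0.1231) + (-0.2728) + (-0.3466) + (-0.0922)) = 1.4979.
With S = 8 species, ln S = 2.0794, so J = 1.4979/2.0794 = 0.7203, i.e. 0.72 to 2 decimal places.

0.72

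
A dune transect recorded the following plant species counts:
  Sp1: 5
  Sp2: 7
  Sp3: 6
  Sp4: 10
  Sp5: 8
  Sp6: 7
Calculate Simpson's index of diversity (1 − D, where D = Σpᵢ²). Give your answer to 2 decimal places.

Total N = 5+7+6+10+8+7 = 43, so the proportions are 0.1163, 0.1628, 0.1395, 0.2326, 0.186, 0.1628 (working shown to 4 dp, full precision carried).
D = 0.1163² + 0.1628² + 0.1395² + 0.2326² + 0.186² + 0.1628² = 0.0135 + 0.0265 + 0.0195 + 0.0541 + 0.0346 + 0.0265 = 0.1747.
So 1 − D = 0.8253, i.e. 0.83 to 2 decimal places.

0.83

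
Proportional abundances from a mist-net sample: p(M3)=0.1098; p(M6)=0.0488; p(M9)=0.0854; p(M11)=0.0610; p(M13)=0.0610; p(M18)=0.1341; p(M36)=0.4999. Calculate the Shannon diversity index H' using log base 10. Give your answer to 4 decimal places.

Each pᵢ log₁₀ pᵢ term (working shown to 6 dp, full precision carried): 0.1098×(-0.959398)=-0.105342, 0.0488×(-1.311580)=-0.064005, 0.0854×(-1.068542)=-0.091253, 0.061×(-1.214670)=-0.074095, 0.061×(-1.214670)=-0.074095, 0.1341×(-0.872571)=-0.117012, 0.4999×(-0.301117)=-0.150528.
Sum = -0.676330, so H' = 0.6763.

0.6763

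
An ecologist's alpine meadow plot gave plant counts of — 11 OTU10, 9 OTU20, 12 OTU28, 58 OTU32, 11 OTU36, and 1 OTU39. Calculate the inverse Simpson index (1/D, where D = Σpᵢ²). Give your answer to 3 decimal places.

2.715

Total N = 11+9+12+58+11+1 = 102, so the proportions are 0.107843, 0.088235, 0.117647, 0.568627, 0.107843, 0.009804 (working shown to 6 dp, full precision carried).
D = 0.107843² + 0.088235² + 0.117647² + 0.568627² + 0.107843² + 0.009804² = 0.011630 + 0.007785 + 0.013841 + 0.323337 + 0.011630 + 0.000096 = 0.368320.
So 1/D = 2.71503, i.e. 2.715 to 3 decimal places.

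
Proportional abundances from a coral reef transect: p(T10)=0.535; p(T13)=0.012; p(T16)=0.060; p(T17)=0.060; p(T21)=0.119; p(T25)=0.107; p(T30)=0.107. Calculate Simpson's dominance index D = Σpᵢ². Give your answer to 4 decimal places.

D = 0.535² + 0.012² + 0.06² + 0.06² + 0.119² + 0.107² + 0.107² = 0.286225 + 0.000144 + 0.003600 + 0.003600 + 0.014161 + 0.011449 + 0.011449 = 0.330628 (working shown to 6 dp, full precision carried).
To 4 decimal places, D = 0.3306.

0.3306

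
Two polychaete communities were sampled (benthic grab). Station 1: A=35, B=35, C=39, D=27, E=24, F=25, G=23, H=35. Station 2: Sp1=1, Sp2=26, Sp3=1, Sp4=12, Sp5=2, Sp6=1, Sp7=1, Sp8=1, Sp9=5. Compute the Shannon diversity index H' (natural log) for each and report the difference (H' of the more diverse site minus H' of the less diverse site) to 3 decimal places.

Station 1: N=243, proportions 0.14403, 0.14403, 0.16049, 0.11111, 0.09877, 0.10288, 0.09465, 0.14403, giving H' = 2.06080 (working shown to 5 dp, full precision carried).
Station 2: N=50, proportions 0.02, 0.52, 0.02, 0.24, 0.04, 0.02, 0.02, 0.02, 0.1, giving H' = 1.43277.
Difference = |2.06080 − 1.43277| = 0.62803, i.e. 0.628 to 3 decimal places.

0.628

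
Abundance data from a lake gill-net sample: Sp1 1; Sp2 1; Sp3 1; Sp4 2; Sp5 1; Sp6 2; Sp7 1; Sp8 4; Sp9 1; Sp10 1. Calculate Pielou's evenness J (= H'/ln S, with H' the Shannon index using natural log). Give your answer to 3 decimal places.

0.935

Total N = 1+1+1+2+1+2+1+4+1+1 = 15, so the proportions are 0.06667, 0.06667, 0.06667, 0.13333, 0.06667, 0.13333, 0.06667, 0.26667, 0.06667, 0.06667 (working shown to 5 dp, full precision carried).
H' = −Σ pᵢ ln pᵢ = −((-0.18054) + (-0.18054) + (-0.18054) + (-0.26865) + (-0.18054) + (-0.26865) + (-0.18054) + (-0.35247) + (-0.18054) + (-0.18054)) = 2.15353.
With S = 10 species, ln S = 2.30259, so J = 2.15353/2.30259 = 0.93527, i.e. 0.935 to 3 decimal places.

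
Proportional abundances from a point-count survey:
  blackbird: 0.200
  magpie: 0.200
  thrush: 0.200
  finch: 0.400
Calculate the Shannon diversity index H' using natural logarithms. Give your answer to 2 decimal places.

1.33

Each pᵢ ln pᵢ term (working shown to 4 dp, full precision carried): 0.2×(-1.6094)=-0.3219, 0.2×(-1.6094)=-0.3219, 0.2×(-1.6094)=-0.3219, 0.4×(-0.9163)=-0.3665.
Sum = -1.3322, so H' = 1.33.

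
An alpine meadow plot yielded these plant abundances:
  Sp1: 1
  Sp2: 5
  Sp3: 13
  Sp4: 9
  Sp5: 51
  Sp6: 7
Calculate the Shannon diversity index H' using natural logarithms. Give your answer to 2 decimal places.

1.25

Total N = 1+5+13+9+51+7 = 86, so the proportions are 0.0116, 0.0581, 0.1512, 0.1047, 0.593, 0.0814 (working shown to 4 dp, full precision carried).
Each pᵢ ln pᵢ term: 0.0116×(-4.4543)=-0.0518, 0.0581×(-2.8449)=-0.1654, 0.1512×(-1.8894)=-0.2856, 0.1047×(-2.2571)=-0.2362, 0.593×(-0.5225)=-0.3099, 0.0814×(-2.5084)=-0.2042.
Sum = -1.2531, so H' = 1.25.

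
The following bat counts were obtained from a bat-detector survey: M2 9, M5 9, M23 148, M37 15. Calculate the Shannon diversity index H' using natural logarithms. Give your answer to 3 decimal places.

Total N = 9+9+148+15 = 181, so the proportions are 0.04972, 0.04972, 0.81768, 0.08287 (working shown to 5 dp, full precision carried).
Each pᵢ ln pᵢ term: 0.04972×(-3.00127)=-0.14923, 0.04972×(-3.00127)=-0.14923, 0.81768×(-0.20128)=-0.16459, 0.08287×(-2.49045)=-0.20639.
Sum = -0.66945, so H' = 0.669.

0.669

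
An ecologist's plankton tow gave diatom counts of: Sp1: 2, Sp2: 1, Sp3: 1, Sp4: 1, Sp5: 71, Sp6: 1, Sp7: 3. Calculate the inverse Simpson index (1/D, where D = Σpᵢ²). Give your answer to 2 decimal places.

1.27

Total N = 2+1+1+1+71+1+3 = 80, so the proportions are 0.025, 0.0125, 0.0125, 0.0125, 0.8875, 0.0125, 0.0375 (working shown to 5 dp, full precision carried).
D = 0.025² + 0.0125² + 0.0125² + 0.0125² + 0.8875² + 0.0125² + 0.0375² = 0.00063 + 0.00016 + 0.00016 + 0.00016 + 0.78766 + 0.00016 + 0.00141 = 0.79031.
So 1/D = 1.2653, i.e. 1.27 to 2 decimal places.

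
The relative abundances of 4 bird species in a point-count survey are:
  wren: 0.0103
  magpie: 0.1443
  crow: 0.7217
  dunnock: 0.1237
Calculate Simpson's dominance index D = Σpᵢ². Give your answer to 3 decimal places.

0.557

D = 0.0103² + 0.1443² + 0.7217² + 0.1237² = 0.00011 + 0.02082 + 0.52085 + 0.01530 = 0.55708 (working shown to 5 dp, full precision carried).
To 3 decimal places, D = 0.557.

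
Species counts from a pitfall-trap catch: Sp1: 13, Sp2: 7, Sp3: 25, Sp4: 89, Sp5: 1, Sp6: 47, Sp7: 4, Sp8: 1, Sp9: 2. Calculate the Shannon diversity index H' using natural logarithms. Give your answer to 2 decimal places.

1.46

Total N = 13+7+25+89+1+47+4+1+2 = 189, so the proportions are 0.0688, 0.037, 0.1323, 0.4709, 0.0053, 0.2487, 0.0212, 0.0053, 0.0106 (working shown to 4 dp, full precision carried).
Each pᵢ ln pᵢ term: 0.0688×(-2.6768)=-0.1841, 0.037×(-3.2958)=-0.1221, 0.1323×(-2.0229)=-0.2676, 0.4709×(-0.7531)=-0.3546, 0.0053×(-5.2417)=-0.0277, 0.2487×(-1.3916)=-0.3461, 0.0212×(-3.8555)=-0.0816, 0.0053×(-5.2417)=-0.0277, 0.0106×(-4.5486)=-0.0481.
Sum = -1.4597, so H' = 1.46.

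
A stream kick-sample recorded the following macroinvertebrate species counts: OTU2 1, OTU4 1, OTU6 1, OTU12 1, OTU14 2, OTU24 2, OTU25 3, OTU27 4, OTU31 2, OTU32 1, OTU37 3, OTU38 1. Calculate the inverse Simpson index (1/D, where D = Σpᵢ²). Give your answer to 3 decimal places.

9.308

Total N = 1+1+1+1+2+2+3+4+2+1+3+1 = 22, so the proportions are 0.0454545, 0.0454545, 0.0454545, 0.0454545, 0.0909091, 0.0909091, 0.1363636, 0.1818182, 0.0909091, 0.0454545, 0.1363636, 0.0454545 (working shown to 7 dp, full precision carried).
D = 0.0454545² + 0.0454545² + 0.0454545² + 0.0454545² + 0.0909091² + 0.0909091² + 0.1363636² + 0.1818182² + 0.0909091² + 0.0454545² + 0.1363636² + 0.0454545² = 0.0020661 + 0.0020661 + 0.0020661 + 0.0020661 + 0.0082645 + 0.0082645 + 0.0185950 + 0.0330579 + 0.0082645 + 0.0020661 + 0.0185950 + 0.0020661 = 0.1074380.
So 1/D = 9.30769, i.e. 9.308 to 3 decimal places.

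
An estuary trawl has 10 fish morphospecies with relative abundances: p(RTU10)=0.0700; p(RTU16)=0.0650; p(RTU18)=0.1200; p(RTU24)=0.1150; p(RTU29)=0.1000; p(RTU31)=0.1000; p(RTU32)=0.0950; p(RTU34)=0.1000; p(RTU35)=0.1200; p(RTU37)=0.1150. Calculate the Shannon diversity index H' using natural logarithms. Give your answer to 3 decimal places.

Each pᵢ ln pᵢ term (working shown to 5 dp, full precision carried): 0.07×(-2.65926)=-0.18615, 0.065×(-2.73337)=-0.17767, 0.12×(-2.12026)=-0.25443, 0.115×(-2.16282)=-0.24872, 0.1×(-2.30259)=-0.23026, 0.1×(-2.30259)=-0.23026, 0.095×(-2.35388)=-0.22362, 0.1×(-2.30259)=-0.23026, 0.12×(-2.12026)=-0.25443, 0.115×(-2.16282)=-0.24872.
Sum = -2.28452, so H' = 2.285.

2.285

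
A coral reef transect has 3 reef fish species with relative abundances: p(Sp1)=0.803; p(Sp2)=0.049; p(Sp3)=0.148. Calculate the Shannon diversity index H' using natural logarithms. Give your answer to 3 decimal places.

0.607

Each pᵢ ln pᵢ term (working shown to 5 dp, full precision carried): 0.803×(-0.21940)=-0.17618, 0.049×(-3.01593)=-0.14778, 0.148×(-1.91054)=-0.28276.
Sum = -0.60672, so H' = 0.607.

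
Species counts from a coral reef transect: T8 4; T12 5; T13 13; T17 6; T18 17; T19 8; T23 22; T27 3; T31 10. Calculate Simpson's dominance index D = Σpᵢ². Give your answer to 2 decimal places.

0.15

Total N = 4+5+13+6+17+8+22+3+10 = 88, so the proportions are 0.0455, 0.0568, 0.1477, 0.0682, 0.1932, 0.0909, 0.25, 0.0341, 0.1136 (working shown to 4 dp, full precision carried).
D = 0.0455² + 0.0568² + 0.1477² + 0.0682² + 0.1932² + 0.0909² + 0.25² + 0.0341² + 0.1136² = 0.0021 + 0.0032 + 0.0218 + 0.0046 + 0.0373 + 0.0083 + 0.0625 + 0.0012 + 0.0129 = 0.1539.
To 2 decimal places, D = 0.15.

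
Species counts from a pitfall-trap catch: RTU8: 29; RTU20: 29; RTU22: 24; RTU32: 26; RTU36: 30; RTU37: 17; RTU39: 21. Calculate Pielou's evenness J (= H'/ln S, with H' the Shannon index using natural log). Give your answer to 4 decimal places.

0.9915

Total N = 29+29+24+26+30+17+21 = 176, so the proportions are 0.164773, 0.164773, 0.136364, 0.147727, 0.170455, 0.096591, 0.119318 (working shown to 6 dp, full precision carried).
H' = −Σ pᵢ ln pᵢ = −((-0.297116) + (-0.297116) + (-0.271695) + (-0.282512) + (-0.301583) + (-0.225759) + (-0.253666)) = 1.929447.
With S = 7 species, ln S = 1.945910, so J = 1.929447/1.945910 = 0.991540, i.e. 0.9915 to 4 decimal places.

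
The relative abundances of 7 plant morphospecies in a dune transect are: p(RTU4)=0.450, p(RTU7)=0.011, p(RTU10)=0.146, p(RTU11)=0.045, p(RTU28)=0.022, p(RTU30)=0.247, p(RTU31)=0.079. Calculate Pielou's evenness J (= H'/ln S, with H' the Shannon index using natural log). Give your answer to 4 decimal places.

0.7499

H' = −Σ pᵢ ln pᵢ = −((-0.359328) + (-0.049608) + (-0.280926) + (-0.139549) + (-0.083968) + (-0.345397) + (-0.200526)) = 1.459302 (working shown to 6 dp, full precision carried).
With S = 7 species, ln S = 1.945910, so J = 1.459302/1.945910 = 0.749933, i.e. 0.7499 to 4 decimal places.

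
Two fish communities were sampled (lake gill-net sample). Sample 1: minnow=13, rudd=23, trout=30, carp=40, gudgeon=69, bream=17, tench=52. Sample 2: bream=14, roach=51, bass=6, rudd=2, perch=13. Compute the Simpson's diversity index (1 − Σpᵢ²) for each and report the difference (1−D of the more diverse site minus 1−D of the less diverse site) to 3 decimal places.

0.222

Sample 1: N=244, proportions 0.05328, 0.09426, 0.12295, 0.16393, 0.28279, 0.06967, 0.21311, giving 1−D = 0.81604 (working shown to 5 dp, full precision carried).
Sample 2: N=86, proportions 0.16279, 0.59302, 0.06977, 0.02326, 0.15116, giving 1−D = 0.59356.
Difference = |0.81604 − 0.59356| = 0.22248, i.e. 0.222 to 3 decimal places.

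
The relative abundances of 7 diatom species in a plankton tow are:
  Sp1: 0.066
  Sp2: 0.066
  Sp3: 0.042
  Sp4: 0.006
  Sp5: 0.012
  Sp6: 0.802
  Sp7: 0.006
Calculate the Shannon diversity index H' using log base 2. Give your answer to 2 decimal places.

Each pᵢ log₂ pᵢ term (working shown to 4 dp, full precision carried): 0.066×(-3.9214)=-0.2588, 0.066×(-3.9214)=-0.2588, 0.042×(-4.5735)=-0.1921, 0.006×(-7.3808)=-0.0443, 0.012×(-6.3808)=-0.0766, 0.802×(-0.3183)=-0.2553, 0.006×(-7.3808)=-0.0443.
Sum = -1.1301, so H' = 1.13.

1.13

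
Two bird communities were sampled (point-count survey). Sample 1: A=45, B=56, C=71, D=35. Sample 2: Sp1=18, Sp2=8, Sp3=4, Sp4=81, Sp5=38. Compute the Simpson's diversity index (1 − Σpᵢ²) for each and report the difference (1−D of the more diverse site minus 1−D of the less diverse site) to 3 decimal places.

Sample 1: N=207, proportions 0.21739, 0.27053, 0.343, 0.16908, giving 1−D = 0.73332 (working shown to 5 dp, full precision carried).
Sample 2: N=149, proportions 0.12081, 0.05369, 0.02685, 0.54362, 0.25503, giving 1−D = 0.62123.
Difference = |0.73332 − 0.62123| = 0.11209, i.e. 0.112 to 3 decimal places.

0.112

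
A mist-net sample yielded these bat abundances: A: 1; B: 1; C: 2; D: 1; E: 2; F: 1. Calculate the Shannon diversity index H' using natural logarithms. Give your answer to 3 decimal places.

Total N = 1+1+2+1+2+1 = 8, so the proportions are 0.125, 0.125, 0.25, 0.125, 0.25, 0.125 (working shown to 5 dp, full precision carried).
Each pᵢ ln pᵢ term: 0.125×(-2.07944)=-0.25993, 0.125×(-2.07944)=-0.25993, 0.25×(-1.38629)=-0.34657, 0.125×(-2.07944)=-0.25993, 0.25×(-1.38629)=-0.34657, 0.125×(-2.07944)=-0.25993.
Sum = -1.73287, so H' = 1.733.

1.733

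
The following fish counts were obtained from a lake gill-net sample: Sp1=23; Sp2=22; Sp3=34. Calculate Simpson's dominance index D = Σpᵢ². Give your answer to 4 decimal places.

0.3475

Total N = 23+22+34 = 79, so the proportions are 0.291139, 0.278481, 0.43038 (working shown to 6 dp, full precision carried).
D = 0.291139² + 0.278481² + 0.43038² = 0.084762 + 0.077552 + 0.185227 = 0.347540.
To 4 decimal places, D = 0.3475.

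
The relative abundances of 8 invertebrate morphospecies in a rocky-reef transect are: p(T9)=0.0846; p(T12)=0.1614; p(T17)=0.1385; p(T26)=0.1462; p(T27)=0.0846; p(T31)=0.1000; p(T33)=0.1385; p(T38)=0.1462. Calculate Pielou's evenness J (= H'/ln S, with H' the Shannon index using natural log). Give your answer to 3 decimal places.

0.987

H' = −Σ pᵢ ln pᵢ = −((-0.20895) + (-0.29437) + (-0.27380) + (-0.28111) + (-0.20895) + (-0.23026) + (-0.27380) + (-0.28111)) = 2.05234 (working shown to 5 dp, full precision carried).
With S = 8 species, ln S = 2.07944, so J = 2.05234/2.07944 = 0.98697, i.e. 0.987 to 3 decimal places.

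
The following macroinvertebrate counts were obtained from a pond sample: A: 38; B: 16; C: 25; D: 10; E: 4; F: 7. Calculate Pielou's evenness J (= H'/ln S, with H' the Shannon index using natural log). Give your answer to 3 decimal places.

0.867

Total N = 38+16+25+10+4+7 = 100, so the proportions are 0.38, 0.16, 0.25, 0.1, 0.04, 0.07 (working shown to 5 dp, full precision carried).
H' = −Σ pᵢ ln pᵢ = −((-0.36768) + (-0.29321) + (-0.34657) + (-0.23026) + (-0.12876) + (-0.18615)) = 1.55263.
With S = 6 species, ln S = 1.79176, so J = 1.55263/1.79176 = 0.86654, i.e. 0.867 to 3 decimal places.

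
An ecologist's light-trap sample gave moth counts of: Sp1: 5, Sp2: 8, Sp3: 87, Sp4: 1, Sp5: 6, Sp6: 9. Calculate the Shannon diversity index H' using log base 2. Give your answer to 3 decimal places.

1.339

Total N = 5+8+87+1+6+9 = 116, so the proportions are 0.0431, 0.06897, 0.75, 0.00862, 0.05172, 0.07759 (working shown to 5 dp, full precision carried).
Each pᵢ log₂ pᵢ term: 0.0431×(-4.53605)=-0.19552, 0.06897×(-3.85798)=-0.26607, 0.75×(-0.41504)=-0.31128, 0.00862×(-6.85798)=-0.05912, 0.05172×(-4.27302)=-0.22102, 0.07759×(-3.68806)=-0.28614.
Sum = -1.33915, so H' = 1.339.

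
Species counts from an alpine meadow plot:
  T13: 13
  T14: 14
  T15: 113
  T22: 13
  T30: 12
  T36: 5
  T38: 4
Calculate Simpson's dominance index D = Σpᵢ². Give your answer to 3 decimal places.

Total N = 13+14+113+13+12+5+4 = 174, so the proportions are 0.07471, 0.08046, 0.64943, 0.07471, 0.06897, 0.02874, 0.02299 (working shown to 5 dp, full precision carried).
D = 0.07471² + 0.08046² + 0.64943² + 0.07471² + 0.06897² + 0.02874² + 0.02299² = 0.00558 + 0.00647 + 0.42175 + 0.00558 + 0.00476 + 0.00083 + 0.00053 = 0.44550.
To 3 decimal places, D = 0.446.

0.446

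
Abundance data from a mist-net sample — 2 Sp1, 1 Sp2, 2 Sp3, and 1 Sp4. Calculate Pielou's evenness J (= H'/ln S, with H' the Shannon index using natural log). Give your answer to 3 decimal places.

0.959

Total N = 2+1+2+1 = 6, so the proportions are 0.33333, 0.16667, 0.33333, 0.16667 (working shown to 5 dp, full precision carried).
H' = −Σ pᵢ ln pᵢ = −((-0.36620) + (-0.29863) + (-0.36620) + (-0.29863)) = 1.32966.
With S = 4 species, ln S = 1.38629, so J = 1.32966/1.38629 = 0.95915, i.e. 0.959 to 3 decimal places.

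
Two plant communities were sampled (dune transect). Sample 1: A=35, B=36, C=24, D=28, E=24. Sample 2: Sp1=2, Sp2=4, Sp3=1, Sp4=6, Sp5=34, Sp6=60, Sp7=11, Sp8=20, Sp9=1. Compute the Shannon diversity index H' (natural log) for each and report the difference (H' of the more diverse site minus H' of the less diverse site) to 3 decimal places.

Sample 1: N=147, proportions 0.2381, 0.2449, 0.16327, 0.19048, 0.16327, giving H' = 1.59389 (working shown to 5 dp, full precision carried).
Sample 2: N=139, proportions 0.01439, 0.02878, 0.00719, 0.04317, 0.2446, 0.43165, 0.07914, 0.14388, 0.00719, giving H' = 1.55656.
Difference = |1.59389 − 1.55656| = 0.03733, i.e. 0.037 to 3 decimal places.

0.037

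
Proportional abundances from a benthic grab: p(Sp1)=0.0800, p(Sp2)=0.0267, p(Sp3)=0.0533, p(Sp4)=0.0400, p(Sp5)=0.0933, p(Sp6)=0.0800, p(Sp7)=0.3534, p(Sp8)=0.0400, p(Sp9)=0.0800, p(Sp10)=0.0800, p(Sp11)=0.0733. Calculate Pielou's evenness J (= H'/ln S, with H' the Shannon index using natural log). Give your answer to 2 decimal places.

H' = −Σ pᵢ ln pᵢ = −((-0.2021) + (-0.0967) + (-0.1563) + (-0.1288) + (-0.2213) + (-0.2021) + (-0.3676) + (-0.1288) + (-0.2021) + (-0.2021) + (-0.1915)) = 2.0992 (working shown to 4 dp, full precision carried).
With S = 11 species, ln S = 2.3979, so J = 2.0992/2.3979 = 0.8754, i.e. 0.88 to 2 decimal places.

0.88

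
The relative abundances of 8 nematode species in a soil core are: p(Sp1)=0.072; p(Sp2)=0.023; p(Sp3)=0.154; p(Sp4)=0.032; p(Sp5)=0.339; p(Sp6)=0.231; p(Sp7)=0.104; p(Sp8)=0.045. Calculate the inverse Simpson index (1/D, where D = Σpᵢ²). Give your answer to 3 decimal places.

D = 0.072² + 0.023² + 0.154² + 0.032² + 0.339² + 0.231² + 0.104² + 0.045² = 0.0051840 + 0.0005290 + 0.0237160 + 0.0010240 + 0.1149210 + 0.0533610 + 0.0108160 + 0.0020250 = 0.2115760 (working shown to 7 dp, full precision carried).
So 1/D = 4.72643, i.e. 4.726 to 3 decimal places.

4.726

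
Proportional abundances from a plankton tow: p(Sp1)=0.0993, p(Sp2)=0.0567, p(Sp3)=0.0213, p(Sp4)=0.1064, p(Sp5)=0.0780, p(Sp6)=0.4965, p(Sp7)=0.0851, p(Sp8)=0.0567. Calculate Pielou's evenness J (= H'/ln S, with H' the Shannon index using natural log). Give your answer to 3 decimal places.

0.785

H' = −Σ pᵢ ln pᵢ = −((-0.22934) + (-0.16273) + (-0.08198) + (-0.23839) + (-0.19898) + (-0.34764) + (-0.20968) + (-0.16273)) = 1.63148 (working shown to 5 dp, full precision carried).
With S = 8 species, ln S = 2.07944, so J = 1.63148/2.07944 = 0.78457, i.e. 0.785 to 3 decimal places.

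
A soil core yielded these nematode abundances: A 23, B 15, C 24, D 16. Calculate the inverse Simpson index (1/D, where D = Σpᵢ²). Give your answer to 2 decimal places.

3.84

Total N = 23+15+24+16 = 78, so the proportions are 0.294872, 0.192308, 0.307692, 0.205128 (working shown to 6 dp, full precision carried).
D = 0.294872² + 0.192308² + 0.307692² + 0.205128² = 0.086949 + 0.036982 + 0.094675 + 0.042078 = 0.260684.
So 1/D = 3.8361, i.e. 3.84 to 2 decimal places.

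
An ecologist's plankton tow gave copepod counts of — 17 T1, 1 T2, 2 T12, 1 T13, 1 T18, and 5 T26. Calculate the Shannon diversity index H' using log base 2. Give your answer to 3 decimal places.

1.677

Total N = 17+1+2+1+1+5 = 27, so the proportions are 0.62963, 0.03704, 0.07407, 0.03704, 0.03704, 0.18519 (working shown to 5 dp, full precision carried).
Each pᵢ log₂ pᵢ term: 0.62963×(-0.66742)=-0.42023, 0.03704×(-4.75489)=-0.17611, 0.07407×(-3.75489)=-0.27814, 0.03704×(-4.75489)=-0.17611, 0.03704×(-4.75489)=-0.17611, 0.18519×(-2.43296)=-0.45055.
Sum = -1.67724, so H' = 1.677.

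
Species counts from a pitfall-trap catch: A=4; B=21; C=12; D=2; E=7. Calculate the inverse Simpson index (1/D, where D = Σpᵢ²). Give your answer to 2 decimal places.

Total N = 4+21+12+2+7 = 46, so the proportions are 0.086957, 0.456522, 0.26087, 0.043478, 0.152174 (working shown to 6 dp, full precision carried).
D = 0.086957² + 0.456522² + 0.26087² + 0.043478² + 0.152174² = 0.007561 + 0.208412 + 0.068053 + 0.001890 + 0.023157 = 0.309074.
So 1/D = 3.2355, i.e. 3.24 to 2 decimal places.

3.24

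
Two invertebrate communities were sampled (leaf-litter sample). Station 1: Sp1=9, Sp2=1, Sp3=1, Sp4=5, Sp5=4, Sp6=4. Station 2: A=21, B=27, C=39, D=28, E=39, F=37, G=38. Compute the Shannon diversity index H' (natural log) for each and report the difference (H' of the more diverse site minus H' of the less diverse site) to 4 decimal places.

Station 1: N=24, proportions 0.375, 0.041667, 0.041667, 0.208333, 0.166667, 0.166667, giving H' = 1.556697 (working shown to 6 dp, full precision carried).
Station 2: N=229, proportions 0.091703, 0.117904, 0.170306, 0.122271, 0.170306, 0.161572, 0.165939, giving H' = 1.923616.
Difference = |1.556697 − 1.923616| = 0.366919, i.e. 0.3669 to 4 decimal places.

0.3669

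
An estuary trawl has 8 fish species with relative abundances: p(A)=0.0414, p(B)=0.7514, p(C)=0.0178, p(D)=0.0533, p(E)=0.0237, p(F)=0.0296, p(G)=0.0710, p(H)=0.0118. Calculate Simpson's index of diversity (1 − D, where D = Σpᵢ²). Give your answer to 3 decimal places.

D = 0.0414² + 0.7514² + 0.0178² + 0.0533² + 0.0237² + 0.0296² + 0.071² + 0.0118² = 0.00171 + 0.56460 + 0.00032 + 0.00284 + 0.00056 + 0.00088 + 0.00504 + 0.00014 = 0.57609 (working shown to 5 dp, full precision carried).
So 1 − D = 0.42391, i.e. 0.424 to 3 decimal places.

0.424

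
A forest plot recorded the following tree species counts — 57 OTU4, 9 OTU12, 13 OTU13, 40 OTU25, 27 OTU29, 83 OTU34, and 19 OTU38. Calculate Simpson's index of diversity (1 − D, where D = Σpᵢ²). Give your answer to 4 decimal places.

Total N = 57+9+13+40+27+83+19 = 248, so the proportions are 0.229839, 0.03629, 0.052419, 0.16129, 0.108871, 0.334677, 0.076613 (working shown to 6 dp, full precision carried).
D = 0.229839² + 0.03629² + 0.052419² + 0.16129² + 0.108871² + 0.334677² + 0.076613² = 0.052826 + 0.001317 + 0.002748 + 0.026015 + 0.011853 + 0.112009 + 0.005870 = 0.212637.
So 1 − D = 0.787363, i.e. 0.7874 to 4 decimal places.

0.7874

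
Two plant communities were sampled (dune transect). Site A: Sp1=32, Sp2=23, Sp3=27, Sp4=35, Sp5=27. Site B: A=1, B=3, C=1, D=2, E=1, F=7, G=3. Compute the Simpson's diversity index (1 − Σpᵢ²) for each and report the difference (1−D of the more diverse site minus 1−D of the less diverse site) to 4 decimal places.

0.0241

Site A: N=144, proportions 0.222222, 0.159722, 0.1875, 0.243056, 0.1875, giving 1−D = 0.795718 (working shown to 6 dp, full precision carried).
Site B: N=18, proportions 0.055556, 0.166667, 0.055556, 0.111111, 0.055556, 0.388889, 0.166667, giving 1−D = 0.771605.
Difference = |0.795718 − 0.771605| = 0.024113, i.e. 0.0241 to 4 decimal places.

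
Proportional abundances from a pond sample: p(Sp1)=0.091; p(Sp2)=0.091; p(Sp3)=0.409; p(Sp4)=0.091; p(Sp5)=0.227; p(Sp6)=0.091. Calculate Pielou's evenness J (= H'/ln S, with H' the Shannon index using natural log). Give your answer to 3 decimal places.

H' = −Σ pᵢ ln pᵢ = −((-0.21812) + (-0.21812) + (-0.36566) + (-0.21812) + (-0.33660) + (-0.21812)) = 1.57473 (working shown to 5 dp, full precision carried).
With S = 6 species, ln S = 1.79176, so J = 1.57473/1.79176 = 0.87887, i.e. 0.879 to 3 decimal places.

0.879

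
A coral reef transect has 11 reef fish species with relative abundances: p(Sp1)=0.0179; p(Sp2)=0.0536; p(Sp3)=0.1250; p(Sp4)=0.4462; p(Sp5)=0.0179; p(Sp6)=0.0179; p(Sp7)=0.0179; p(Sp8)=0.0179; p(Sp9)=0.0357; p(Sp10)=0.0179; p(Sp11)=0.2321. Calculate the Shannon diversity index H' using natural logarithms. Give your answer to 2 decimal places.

1.67

Each pᵢ ln pᵢ term (working shown to 4 dp, full precision carried): 0.0179×(-4.0230)=-0.0720, 0.0536×(-2.9262)=-0.1568, 0.125×(-2.0794)=-0.2599, 0.4462×(-0.8070)=-0.3601, 0.0179×(-4.0230)=-0.0720, 0.0179×(-4.0230)=-0.0720, 0.0179×(-4.0230)=-0.0720, 0.0179×(-4.0230)=-0.0720, 0.0357×(-3.3326)=-0.1190, 0.0179×(-4.0230)=-0.0720, 0.2321×(-1.4606)=-0.3390.
Sum = -1.6669, so H' = 1.67.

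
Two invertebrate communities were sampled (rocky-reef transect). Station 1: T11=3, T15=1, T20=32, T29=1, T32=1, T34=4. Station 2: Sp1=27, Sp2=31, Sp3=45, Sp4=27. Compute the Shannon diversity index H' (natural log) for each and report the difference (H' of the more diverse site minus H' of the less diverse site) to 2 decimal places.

0.48

Station 1: N=42, proportions 0.0714, 0.0238, 0.7619, 0.0238, 0.0238, 0.0952, giving H' = 0.8866 (working shown to 4 dp, full precision carried).
Station 2: N=130, proportions 0.2077, 0.2385, 0.3462, 0.2077, giving H' = 1.3619.
Difference = |0.8866 − 1.3619| = 0.4753, i.e. 0.48 to 2 decimal places.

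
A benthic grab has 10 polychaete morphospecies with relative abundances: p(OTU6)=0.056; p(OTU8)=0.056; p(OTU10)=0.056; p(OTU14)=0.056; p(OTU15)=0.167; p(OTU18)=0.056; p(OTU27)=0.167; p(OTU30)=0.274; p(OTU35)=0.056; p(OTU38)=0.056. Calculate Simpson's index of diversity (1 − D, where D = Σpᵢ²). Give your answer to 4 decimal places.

D = 0.056² + 0.056² + 0.056² + 0.056² + 0.167² + 0.056² + 0.167² + 0.274² + 0.056² + 0.056² = 0.003136 + 0.003136 + 0.003136 + 0.003136 + 0.027889 + 0.003136 + 0.027889 + 0.075076 + 0.003136 + 0.003136 = 0.152806 (working shown to 6 dp, full precision carried).
So 1 − D = 0.847194, i.e. 0.8472 to 4 decimal places.

0.8472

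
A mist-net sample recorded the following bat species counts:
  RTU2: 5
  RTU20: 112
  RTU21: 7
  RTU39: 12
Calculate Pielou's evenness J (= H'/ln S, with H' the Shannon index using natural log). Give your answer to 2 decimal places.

Total N = 5+112+7+12 = 136, so the proportions are 0.0368, 0.8235, 0.0515, 0.0882 (working shown to 4 dp, full precision carried).
H' = −Σ pᵢ ln pᵢ = −((-0.1214) + (-0.1599) + (-0.1527) + (-0.2142)) = 0.6482.
With S = 4 species, ln S = 1.3863, so J = 0.6482/1.3863 = 0.4676, i.e. 0.47 to 2 decimal places.

0.47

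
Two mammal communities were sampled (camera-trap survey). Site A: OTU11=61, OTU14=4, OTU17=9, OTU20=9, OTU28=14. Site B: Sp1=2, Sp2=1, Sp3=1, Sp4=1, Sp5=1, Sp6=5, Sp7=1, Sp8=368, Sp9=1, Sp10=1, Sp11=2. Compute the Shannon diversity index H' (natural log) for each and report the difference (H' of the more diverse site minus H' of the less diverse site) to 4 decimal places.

Site A: N=97, proportions 0.628866, 0.041237, 0.092784, 0.092784, 0.14433, giving H' = 1.143728 (working shown to 6 dp, full precision carried).
Site B: N=384, proportions 0.005208, 0.002604, 0.002604, 0.002604, 0.002604, 0.013021, 0.002604, 0.958333, 0.002604, 0.002604, 0.005208, giving H' = 0.260553.
Difference = |1.143728 − 0.260553| = 0.883175, i.e. 0.8832 to 4 decimal places.

0.8832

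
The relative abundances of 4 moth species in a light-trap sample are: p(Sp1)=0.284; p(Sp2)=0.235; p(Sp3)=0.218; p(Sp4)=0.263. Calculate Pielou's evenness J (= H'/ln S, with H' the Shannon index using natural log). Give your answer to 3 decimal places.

0.996

H' = −Σ pᵢ ln pᵢ = −((-0.35749) + (-0.34032) + (-0.33207) + (-0.35126)) = 1.38115 (working shown to 5 dp, full precision carried).
With S = 4 species, ln S = 1.38629, so J = 1.38115/1.38629 = 0.99629, i.e. 0.996 to 3 decimal places.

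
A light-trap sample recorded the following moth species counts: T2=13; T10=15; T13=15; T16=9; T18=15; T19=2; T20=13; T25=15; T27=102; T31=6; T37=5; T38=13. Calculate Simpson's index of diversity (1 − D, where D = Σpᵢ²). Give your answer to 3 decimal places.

0.760

Total N = 13+15+15+9+15+2+13+15+102+6+5+13 = 223, so the proportions are 0.0583, 0.06726, 0.06726, 0.04036, 0.06726, 0.00897, 0.0583, 0.06726, 0.4574, 0.02691, 0.02242, 0.0583 (working shown to 5 dp, full precision carried).
D = 0.0583² + 0.06726² + 0.06726² + 0.04036² + 0.06726² + 0.00897² + 0.0583² + 0.06726² + 0.4574² + 0.02691² + 0.02242² + 0.0583² = 0.00340 + 0.00452 + 0.00452 + 0.00163 + 0.00452 + 0.00008 + 0.00340 + 0.00452 + 0.20921 + 0.00072 + 0.00050 + 0.00340 = 0.24044.
So 1 − D = 0.75956, i.e. 0.760 to 3 decimal places.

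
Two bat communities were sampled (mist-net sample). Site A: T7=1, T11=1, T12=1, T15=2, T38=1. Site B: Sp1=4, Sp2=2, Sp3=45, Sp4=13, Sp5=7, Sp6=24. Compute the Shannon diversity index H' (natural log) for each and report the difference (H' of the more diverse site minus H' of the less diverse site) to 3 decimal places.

Site A: N=6, proportions 0.16667, 0.16667, 0.16667, 0.33333, 0.16667, giving H' = 1.56071 (working shown to 5 dp, full precision carried).
Site B: N=95, proportions 0.04211, 0.02105, 0.47368, 0.13684, 0.07368, 0.25263, giving H' = 1.38051.
Difference = |1.56071 − 1.38051| = 0.18020, i.e. 0.180 to 3 decimal places.

0.180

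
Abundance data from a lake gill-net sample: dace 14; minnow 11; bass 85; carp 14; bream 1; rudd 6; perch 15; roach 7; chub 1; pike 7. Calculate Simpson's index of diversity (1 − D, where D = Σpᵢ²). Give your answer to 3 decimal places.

0.688

Total N = 14+11+85+14+1+6+15+7+1+7 = 161, so the proportions are 0.08696, 0.06832, 0.52795, 0.08696, 0.00621, 0.03727, 0.09317, 0.04348, 0.00621, 0.04348 (working shown to 5 dp, full precision carried).
D = 0.08696² + 0.06832² + 0.52795² + 0.08696² + 0.00621² + 0.03727² + 0.09317² + 0.04348² + 0.00621² + 0.04348² = 0.00756 + 0.00467 + 0.27873 + 0.00756 + 0.00004 + 0.00139 + 0.00868 + 0.00189 + 0.00004 + 0.00189 = 0.31245.
So 1 − D = 0.68755, i.e. 0.688 to 3 decimal places.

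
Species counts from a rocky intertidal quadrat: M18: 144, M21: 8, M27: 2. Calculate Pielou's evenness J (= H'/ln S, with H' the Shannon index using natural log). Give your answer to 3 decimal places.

Total N = 144+8+2 = 154, so the proportions are 0.93506, 0.05195, 0.01299 (working shown to 5 dp, full precision carried).
H' = −Σ pᵢ ln pᵢ = −((-0.06278) + (-0.15364) + (-0.05641)) = 0.27283.
With S = 3 species, ln S = 1.09861, so J = 0.27283/1.09861 = 0.24834, i.e. 0.248 to 3 decimal places.

0.248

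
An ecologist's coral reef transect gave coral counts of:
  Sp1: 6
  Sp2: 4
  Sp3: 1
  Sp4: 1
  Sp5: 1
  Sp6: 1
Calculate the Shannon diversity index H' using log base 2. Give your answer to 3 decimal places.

Total N = 6+4+1+1+1+1 = 14, so the proportions are 0.42857, 0.28571, 0.07143, 0.07143, 0.07143, 0.07143 (working shown to 5 dp, full precision carried).
Each pᵢ log₂ pᵢ term: 0.42857×(-1.22239)=-0.52388, 0.28571×(-1.80735)=-0.51639, 0.07143×(-3.80735)=-0.27195, 0.07143×(-3.80735)=-0.27195, 0.07143×(-3.80735)=-0.27195, 0.07143×(-3.80735)=-0.27195.
Sum = -2.12809, so H' = 2.128.

2.128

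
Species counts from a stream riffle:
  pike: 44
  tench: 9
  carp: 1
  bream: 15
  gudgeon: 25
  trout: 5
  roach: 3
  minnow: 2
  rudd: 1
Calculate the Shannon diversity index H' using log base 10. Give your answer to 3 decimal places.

0.697

Total N = 44+9+1+15+25+5+3+2+1 = 105, so the proportions are 0.41905, 0.08571, 0.00952, 0.14286, 0.2381, 0.04762, 0.02857, 0.01905, 0.00952 (working shown to 5 dp, full precision carried).
Each pᵢ log₁₀ pᵢ term: 0.41905×(-0.37774)=-0.15829, 0.08571×(-1.06695)=-0.09145, 0.00952×(-2.02119)=-0.01925, 0.14286×(-0.84510)=-0.12073, 0.2381×(-0.62325)=-0.14839, 0.04762×(-1.32222)=-0.06296, 0.02857×(-1.54407)=-0.04412, 0.01905×(-1.72016)=-0.03276, 0.00952×(-2.02119)=-0.01925.
Sum = -0.69721, so H' = 0.697.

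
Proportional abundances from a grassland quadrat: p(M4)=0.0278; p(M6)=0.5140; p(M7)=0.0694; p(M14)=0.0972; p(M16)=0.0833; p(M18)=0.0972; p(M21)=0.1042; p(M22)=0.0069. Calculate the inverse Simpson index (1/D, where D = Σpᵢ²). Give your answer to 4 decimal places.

3.2624

D = 0.0278² + 0.514² + 0.0694² + 0.0972² + 0.0833² + 0.0972² + 0.1042² + 0.0069² = 0.00077284 + 0.26419600 + 0.00481636 + 0.00944784 + 0.00693889 + 0.00944784 + 0.01085764 + 0.00004761 = 0.30652502 (working shown to 8 dp, full precision carried).
So 1/D = 3.262376, i.e. 3.2624 to 4 decimal places.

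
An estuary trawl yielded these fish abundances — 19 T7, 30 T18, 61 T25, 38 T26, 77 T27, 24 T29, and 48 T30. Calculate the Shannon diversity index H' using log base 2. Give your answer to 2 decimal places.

Total N = 19+30+61+38+77+24+48 = 297, so the proportions are 0.064, 0.101, 0.2054, 0.1279, 0.2593, 0.0808, 0.1616 (working shown to 4 dp, full precision carried).
Each pᵢ log₂ pᵢ term: 0.064×(-3.9664)=-0.2537, 0.101×(-3.3074)=-0.3341, 0.2054×(-2.2836)=-0.4690, 0.1279×(-2.9664)=-0.3795, 0.2593×(-1.9475)=-0.5049, 0.0808×(-3.6294)=-0.2933, 0.1616×(-2.6294)=-0.4249.
Sum = -2.6595, so H' = 2.66.

2.66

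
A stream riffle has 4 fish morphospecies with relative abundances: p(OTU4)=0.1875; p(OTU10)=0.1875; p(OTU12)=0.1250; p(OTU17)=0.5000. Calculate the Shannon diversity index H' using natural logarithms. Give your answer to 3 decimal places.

1.234

Each pᵢ ln pᵢ term (working shown to 5 dp, full precision carried): 0.1875×(-1.67398)=-0.31387, 0.1875×(-1.67398)=-0.31387, 0.125×(-2.07944)=-0.25993, 0.5×(-0.69315)=-0.34657.
Sum = -1.23424, so H' = 1.234.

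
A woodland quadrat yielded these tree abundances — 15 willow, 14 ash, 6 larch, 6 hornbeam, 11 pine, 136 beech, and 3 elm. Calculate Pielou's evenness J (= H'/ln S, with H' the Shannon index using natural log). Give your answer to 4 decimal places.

0.5551

Total N = 15+14+6+6+11+136+3 = 191, so the proportions are 0.078534, 0.073298, 0.031414, 0.031414, 0.057592, 0.712042, 0.015707 (working shown to 6 dp, full precision carried).
H' = −Σ pᵢ ln pᵢ = −((-0.199808) + (-0.191545) + (-0.108707) + (-0.108707) + (-0.164388) + (-0.241823) + (-0.065241)) = 1.080219.
With S = 7 species, ln S = 1.945910, so J = 1.080219/1.945910 = 0.555123, i.e. 0.5551 to 4 decimal places.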